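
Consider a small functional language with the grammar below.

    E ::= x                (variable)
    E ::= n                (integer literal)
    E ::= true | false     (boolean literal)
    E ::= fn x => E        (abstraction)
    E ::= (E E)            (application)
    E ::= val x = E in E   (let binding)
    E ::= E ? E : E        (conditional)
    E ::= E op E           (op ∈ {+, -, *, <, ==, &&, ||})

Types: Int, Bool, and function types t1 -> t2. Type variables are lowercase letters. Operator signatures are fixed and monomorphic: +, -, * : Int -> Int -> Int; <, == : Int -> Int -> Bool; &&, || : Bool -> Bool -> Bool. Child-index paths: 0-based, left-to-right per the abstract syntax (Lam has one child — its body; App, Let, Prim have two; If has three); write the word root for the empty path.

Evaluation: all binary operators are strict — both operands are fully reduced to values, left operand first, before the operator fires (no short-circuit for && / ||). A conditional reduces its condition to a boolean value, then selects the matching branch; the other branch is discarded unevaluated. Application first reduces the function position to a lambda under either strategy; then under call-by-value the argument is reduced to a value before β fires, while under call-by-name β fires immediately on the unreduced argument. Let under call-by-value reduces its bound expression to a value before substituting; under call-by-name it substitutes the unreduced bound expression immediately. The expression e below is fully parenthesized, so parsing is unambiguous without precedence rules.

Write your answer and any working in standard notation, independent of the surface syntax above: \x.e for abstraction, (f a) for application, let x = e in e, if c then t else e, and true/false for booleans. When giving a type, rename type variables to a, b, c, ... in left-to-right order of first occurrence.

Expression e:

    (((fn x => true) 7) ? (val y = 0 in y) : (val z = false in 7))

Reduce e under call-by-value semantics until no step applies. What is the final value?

Derivation:
step 0: (if ((\x.true) 7) then (let y = 0 in y) else (let z = false in 7))
step 1: [beta@0] (if true then (let y = 0 in y) else (let z = false in 7))
step 2: [if@root] (let y = 0 in y)
step 3: [let@root] 0

Answer: 0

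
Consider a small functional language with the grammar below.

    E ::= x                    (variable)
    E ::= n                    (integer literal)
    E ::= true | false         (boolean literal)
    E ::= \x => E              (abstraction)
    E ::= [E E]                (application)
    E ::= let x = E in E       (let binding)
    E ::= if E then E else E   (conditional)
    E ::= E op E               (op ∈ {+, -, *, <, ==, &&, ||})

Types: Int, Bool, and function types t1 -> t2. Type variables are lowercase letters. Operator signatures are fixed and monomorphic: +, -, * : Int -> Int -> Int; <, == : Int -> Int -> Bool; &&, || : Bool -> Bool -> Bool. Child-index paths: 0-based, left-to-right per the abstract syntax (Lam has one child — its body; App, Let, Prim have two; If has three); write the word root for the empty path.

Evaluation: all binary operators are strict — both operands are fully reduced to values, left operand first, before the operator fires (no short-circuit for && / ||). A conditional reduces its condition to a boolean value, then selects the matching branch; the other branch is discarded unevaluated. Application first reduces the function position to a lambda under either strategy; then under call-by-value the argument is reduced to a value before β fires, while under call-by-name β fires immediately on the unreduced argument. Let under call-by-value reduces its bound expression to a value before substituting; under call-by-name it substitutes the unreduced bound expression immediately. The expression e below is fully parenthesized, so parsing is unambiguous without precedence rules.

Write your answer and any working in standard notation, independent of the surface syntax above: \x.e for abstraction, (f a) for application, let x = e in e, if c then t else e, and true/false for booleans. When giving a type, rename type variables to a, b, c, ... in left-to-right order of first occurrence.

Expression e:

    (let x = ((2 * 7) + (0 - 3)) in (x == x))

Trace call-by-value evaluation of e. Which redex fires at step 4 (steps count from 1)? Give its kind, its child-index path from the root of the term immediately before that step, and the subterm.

Derivation:
step 0: (let x = ((2 * 7) + (0 - 3)) in (x == x))
step 1: [delta@0.0] (let x = (14 + (0 - 3)) in (x == x))
step 2: [delta@0.1] (let x = (14 + -3) in (x == x))
step 3: [delta@0] (let x = 11 in (x == x))
step 4: [let@root] (11 == 11)

Answer: let at root : (let x = 11 in (x == x))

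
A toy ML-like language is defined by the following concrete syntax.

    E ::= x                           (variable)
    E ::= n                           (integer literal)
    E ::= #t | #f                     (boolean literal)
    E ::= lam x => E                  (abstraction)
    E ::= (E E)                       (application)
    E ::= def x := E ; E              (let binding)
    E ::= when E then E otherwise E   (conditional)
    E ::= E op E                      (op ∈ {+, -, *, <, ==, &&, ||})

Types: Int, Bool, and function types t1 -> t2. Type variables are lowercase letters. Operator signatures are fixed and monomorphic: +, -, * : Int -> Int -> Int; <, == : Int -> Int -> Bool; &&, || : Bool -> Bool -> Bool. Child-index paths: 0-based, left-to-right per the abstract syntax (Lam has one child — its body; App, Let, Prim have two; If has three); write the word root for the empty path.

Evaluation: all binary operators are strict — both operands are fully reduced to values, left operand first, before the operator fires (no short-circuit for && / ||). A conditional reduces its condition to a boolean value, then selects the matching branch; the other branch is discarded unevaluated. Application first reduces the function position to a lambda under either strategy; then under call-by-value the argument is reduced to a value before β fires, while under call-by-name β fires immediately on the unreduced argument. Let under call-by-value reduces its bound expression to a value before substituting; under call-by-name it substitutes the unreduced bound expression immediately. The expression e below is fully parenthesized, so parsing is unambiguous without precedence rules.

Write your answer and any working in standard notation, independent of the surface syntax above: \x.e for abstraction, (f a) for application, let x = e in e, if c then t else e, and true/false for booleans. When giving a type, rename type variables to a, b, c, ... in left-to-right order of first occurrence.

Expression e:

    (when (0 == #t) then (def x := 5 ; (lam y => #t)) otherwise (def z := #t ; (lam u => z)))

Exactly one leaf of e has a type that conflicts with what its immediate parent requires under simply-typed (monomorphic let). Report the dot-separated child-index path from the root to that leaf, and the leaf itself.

Answer: 0.1 : true

Derivation:
  unify Int ~ Int
  unify Bool ~ Int
  FAIL: mismatch Bool ~ Int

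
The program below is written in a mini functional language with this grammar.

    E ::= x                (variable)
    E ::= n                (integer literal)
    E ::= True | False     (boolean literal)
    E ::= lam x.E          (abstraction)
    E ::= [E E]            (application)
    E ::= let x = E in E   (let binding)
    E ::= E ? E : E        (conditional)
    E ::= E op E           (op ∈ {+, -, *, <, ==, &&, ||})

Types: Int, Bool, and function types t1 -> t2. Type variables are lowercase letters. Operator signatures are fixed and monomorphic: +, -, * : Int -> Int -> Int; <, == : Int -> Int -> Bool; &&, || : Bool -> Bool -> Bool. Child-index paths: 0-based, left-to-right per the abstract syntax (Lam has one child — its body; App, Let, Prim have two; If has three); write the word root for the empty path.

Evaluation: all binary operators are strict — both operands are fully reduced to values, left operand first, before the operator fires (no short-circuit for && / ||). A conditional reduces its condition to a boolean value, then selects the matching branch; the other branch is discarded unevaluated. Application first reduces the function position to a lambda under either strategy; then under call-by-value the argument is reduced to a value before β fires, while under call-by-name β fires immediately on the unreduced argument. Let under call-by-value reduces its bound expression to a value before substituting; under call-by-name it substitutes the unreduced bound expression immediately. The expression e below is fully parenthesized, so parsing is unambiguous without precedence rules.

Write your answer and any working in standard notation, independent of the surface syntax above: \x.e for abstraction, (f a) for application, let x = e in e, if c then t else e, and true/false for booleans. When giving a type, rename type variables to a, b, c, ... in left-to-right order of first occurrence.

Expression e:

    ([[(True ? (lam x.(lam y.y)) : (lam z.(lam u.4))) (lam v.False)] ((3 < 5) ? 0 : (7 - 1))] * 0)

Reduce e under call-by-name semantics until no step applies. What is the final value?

Trace:
step 0: ((((if true then (\x.(\y.y)) else (\z.(\u.4))) (\v.false)) (if (3 < 5) then 0 else (7 - 1))) * 0)
step 1: [if@0.0.0] ((((\x.(\y.y)) (\v.false)) (if (3 < 5) then 0 else (7 - 1))) * 0)
step 2: [beta@0.0] (((\y.y) (if (3 < 5) then 0 else (7 - 1))) * 0)
step 3: [beta@0] ((if (3 < 5) then 0 else (7 - 1)) * 0)
step 4: [delta@0.0] ((if true then 0 else (7 - 1)) * 0)
step 5: [if@0] (0 * 0)
step 6: [delta@root] 0

Answer: 0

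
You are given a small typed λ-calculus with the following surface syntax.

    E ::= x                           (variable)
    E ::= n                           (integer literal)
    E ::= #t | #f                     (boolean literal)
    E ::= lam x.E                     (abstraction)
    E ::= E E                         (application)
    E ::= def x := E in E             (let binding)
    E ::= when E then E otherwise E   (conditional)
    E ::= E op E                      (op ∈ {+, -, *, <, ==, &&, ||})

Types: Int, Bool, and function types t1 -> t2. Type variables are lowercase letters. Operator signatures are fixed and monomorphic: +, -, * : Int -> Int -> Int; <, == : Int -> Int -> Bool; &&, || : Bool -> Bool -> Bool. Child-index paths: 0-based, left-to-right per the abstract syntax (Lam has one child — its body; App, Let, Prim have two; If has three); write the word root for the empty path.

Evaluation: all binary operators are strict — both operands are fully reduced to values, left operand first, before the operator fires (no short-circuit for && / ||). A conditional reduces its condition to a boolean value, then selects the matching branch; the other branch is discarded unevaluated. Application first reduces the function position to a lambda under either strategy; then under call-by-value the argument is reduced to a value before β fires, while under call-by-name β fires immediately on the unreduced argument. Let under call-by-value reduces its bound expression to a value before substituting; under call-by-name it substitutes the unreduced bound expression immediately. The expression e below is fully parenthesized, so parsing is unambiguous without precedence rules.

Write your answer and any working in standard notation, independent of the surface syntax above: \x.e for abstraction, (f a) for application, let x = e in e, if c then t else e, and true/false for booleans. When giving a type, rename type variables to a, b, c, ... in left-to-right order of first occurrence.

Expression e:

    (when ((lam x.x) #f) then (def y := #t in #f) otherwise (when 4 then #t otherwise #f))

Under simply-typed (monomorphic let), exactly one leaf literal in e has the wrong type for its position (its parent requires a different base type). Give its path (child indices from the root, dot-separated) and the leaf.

Answer: 2.0 : 4

Working:
x : a
\x._ : a -> a
  unify a -> a ~ Bool -> b
  unify a ~ Bool
  unify Bool ~ b
_ _ : Bool
  unify Bool ~ Bool
let y : Bool
  unify Int ~ Bool
  FAIL: mismatch Int ~ Bool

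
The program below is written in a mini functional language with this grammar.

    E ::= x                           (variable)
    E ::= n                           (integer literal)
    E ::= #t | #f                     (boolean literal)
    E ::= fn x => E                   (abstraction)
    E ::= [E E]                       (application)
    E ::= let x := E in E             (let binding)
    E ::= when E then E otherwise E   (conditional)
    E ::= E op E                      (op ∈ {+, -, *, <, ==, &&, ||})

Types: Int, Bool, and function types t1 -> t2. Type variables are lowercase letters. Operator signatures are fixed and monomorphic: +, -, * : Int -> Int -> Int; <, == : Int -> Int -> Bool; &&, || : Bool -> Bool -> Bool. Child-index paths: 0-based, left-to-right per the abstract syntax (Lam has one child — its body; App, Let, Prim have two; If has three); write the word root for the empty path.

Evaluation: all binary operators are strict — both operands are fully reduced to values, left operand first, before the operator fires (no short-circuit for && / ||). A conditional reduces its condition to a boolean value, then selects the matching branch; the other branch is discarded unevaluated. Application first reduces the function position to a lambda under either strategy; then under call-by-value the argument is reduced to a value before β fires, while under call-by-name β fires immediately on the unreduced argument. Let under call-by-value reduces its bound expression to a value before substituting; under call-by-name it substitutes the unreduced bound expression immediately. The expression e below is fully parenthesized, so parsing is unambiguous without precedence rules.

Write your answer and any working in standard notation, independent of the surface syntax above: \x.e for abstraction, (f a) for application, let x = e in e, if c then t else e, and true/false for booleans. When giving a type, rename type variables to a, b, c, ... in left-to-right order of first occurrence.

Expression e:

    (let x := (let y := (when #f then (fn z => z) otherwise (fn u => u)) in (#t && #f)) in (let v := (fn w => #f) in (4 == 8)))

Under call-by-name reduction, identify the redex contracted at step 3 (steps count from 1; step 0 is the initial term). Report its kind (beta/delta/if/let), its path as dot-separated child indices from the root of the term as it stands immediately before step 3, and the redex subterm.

Working:
step 0: (let x = (let y = (if false then (\z.z) else (\u.u)) in (true && false)) in (let v = (\w.false) in (4 == 8)))
step 1: [let@root] (let v = (\w.false) in (4 == 8))
step 2: [let@root] (4 == 8)
step 3: [delta@root] false

Answer: delta at root : (4 == 8)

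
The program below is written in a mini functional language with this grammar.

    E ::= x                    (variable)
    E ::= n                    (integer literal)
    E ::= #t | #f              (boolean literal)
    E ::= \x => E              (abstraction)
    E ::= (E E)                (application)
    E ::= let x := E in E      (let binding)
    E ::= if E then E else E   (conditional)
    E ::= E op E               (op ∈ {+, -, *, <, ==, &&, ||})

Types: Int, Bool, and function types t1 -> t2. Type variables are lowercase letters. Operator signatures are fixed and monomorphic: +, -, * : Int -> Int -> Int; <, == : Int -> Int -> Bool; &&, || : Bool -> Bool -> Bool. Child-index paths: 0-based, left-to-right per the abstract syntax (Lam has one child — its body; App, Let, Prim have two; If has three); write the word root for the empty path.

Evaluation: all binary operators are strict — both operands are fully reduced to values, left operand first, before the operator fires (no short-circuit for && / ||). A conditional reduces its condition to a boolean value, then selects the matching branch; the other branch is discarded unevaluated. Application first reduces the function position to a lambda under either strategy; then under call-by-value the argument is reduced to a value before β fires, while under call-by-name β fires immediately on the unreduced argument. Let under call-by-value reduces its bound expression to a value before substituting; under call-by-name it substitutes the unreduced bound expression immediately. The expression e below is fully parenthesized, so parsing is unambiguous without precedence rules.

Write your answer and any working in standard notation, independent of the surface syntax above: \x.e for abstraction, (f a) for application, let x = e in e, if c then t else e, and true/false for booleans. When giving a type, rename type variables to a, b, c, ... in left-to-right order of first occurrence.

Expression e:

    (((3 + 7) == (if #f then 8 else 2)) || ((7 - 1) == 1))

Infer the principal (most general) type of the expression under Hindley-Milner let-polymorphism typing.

Answer: Bool

Working:
  unify Int ~ Int
  unify Int ~ Int
  unify Int ~ Int
  unify Bool ~ Bool
  unify Int ~ Int
  unify Int ~ Int
  unify Bool ~ Bool
  unify Int ~ Int
  unify Int ~ Int
  unify Int ~ Int
  unify Int ~ Int
  unify Bool ~ Bool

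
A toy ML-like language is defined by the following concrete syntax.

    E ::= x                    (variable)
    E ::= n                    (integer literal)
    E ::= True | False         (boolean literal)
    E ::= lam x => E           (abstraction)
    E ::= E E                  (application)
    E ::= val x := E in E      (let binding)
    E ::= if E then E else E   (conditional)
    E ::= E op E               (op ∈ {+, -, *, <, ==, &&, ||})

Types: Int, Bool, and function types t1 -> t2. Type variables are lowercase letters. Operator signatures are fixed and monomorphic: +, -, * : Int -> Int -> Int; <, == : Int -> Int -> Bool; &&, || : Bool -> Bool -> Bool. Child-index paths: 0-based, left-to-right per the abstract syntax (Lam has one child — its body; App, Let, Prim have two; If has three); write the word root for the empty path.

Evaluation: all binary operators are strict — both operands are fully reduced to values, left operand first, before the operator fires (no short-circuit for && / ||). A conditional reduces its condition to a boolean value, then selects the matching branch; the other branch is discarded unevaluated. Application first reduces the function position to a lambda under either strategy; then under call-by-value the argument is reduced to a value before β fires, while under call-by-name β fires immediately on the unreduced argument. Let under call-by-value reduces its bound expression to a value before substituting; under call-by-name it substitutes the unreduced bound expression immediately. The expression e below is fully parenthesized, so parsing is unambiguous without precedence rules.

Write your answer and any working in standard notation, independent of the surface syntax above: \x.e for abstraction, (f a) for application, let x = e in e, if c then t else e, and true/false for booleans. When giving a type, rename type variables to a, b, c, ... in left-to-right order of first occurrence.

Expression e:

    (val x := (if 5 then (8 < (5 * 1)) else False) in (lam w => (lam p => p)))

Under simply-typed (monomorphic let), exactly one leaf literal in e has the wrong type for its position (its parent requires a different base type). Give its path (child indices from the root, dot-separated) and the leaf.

Trace:
  unify Int ~ Bool
  FAIL: mismatch Int ~ Bool

Answer: 0.0 : 5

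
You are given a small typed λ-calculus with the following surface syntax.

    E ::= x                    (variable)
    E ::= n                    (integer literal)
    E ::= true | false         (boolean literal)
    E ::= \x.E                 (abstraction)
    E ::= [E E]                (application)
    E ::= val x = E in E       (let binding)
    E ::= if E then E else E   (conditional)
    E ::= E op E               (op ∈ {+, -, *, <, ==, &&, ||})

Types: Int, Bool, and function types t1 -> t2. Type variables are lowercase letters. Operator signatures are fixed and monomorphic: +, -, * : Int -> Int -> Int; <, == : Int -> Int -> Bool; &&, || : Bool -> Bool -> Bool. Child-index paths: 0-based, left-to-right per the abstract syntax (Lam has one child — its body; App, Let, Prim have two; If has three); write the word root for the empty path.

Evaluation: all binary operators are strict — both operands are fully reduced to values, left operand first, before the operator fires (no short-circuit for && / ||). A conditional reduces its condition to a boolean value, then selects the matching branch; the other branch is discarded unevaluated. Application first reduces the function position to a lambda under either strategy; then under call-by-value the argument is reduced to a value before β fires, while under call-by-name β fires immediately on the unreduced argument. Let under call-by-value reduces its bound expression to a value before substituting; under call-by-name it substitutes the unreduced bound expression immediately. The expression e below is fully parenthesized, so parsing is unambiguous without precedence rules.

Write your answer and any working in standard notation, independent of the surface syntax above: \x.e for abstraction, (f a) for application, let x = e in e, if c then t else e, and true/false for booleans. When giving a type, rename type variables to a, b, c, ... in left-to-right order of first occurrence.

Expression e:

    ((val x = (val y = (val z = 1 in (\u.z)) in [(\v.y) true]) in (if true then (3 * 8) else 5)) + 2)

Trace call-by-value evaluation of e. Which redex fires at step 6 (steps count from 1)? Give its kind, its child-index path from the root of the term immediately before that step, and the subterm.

Trace:
step 0: ((let x = (let y = (let z = 1 in (\u.z)) in ((\v.y) true)) in (if true then (3 * 8) else 5)) + 2)
step 1: [let@0.0.0] ((let x = (let y = (\u.1) in ((\v.y) true)) in (if true then (3 * 8) else 5)) + 2)
step 2: [let@0.0] ((let x = ((\v.(\u.1)) true) in (if true then (3 * 8) else 5)) + 2)
step 3: [beta@0.0] ((let x = (\u.1) in (if true then (3 * 8) else 5)) + 2)
step 4: [let@0] ((if true then (3 * 8) else 5) + 2)
step 5: [if@0] ((3 * 8) + 2)
step 6: [delta@0] (24 + 2)

Answer: delta at 0 : (3 * 8)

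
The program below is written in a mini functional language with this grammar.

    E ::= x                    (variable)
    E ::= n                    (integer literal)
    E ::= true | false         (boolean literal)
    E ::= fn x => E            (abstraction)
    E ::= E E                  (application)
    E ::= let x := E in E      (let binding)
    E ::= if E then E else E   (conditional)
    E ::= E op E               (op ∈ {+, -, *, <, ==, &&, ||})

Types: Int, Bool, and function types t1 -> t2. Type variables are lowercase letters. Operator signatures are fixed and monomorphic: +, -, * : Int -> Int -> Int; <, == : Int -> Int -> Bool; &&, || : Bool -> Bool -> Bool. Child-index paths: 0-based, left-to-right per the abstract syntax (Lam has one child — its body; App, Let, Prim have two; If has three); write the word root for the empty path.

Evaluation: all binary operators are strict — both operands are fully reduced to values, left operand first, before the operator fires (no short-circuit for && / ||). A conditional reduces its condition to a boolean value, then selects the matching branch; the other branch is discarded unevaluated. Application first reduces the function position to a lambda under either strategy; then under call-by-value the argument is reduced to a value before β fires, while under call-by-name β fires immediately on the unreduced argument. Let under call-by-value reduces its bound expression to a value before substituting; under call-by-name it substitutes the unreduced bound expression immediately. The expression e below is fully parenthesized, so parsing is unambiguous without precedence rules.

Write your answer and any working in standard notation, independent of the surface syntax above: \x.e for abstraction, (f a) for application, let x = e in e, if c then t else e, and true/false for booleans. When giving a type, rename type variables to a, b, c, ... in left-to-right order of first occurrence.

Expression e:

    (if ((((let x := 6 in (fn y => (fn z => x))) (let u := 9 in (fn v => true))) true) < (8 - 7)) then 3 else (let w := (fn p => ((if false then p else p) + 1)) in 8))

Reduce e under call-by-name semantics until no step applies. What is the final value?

Working:
step 0: (if ((((let x = 6 in (\y.(\z.x))) (let u = 9 in (\v.true))) true) < (8 - 7)) then 3 else (let w = (\p.((if false then p else p) + 1)) in 8))
step 1: [let@0.0.0.0] (if ((((\y.(\z.6)) (let u = 9 in (\v.true))) true) < (8 - 7)) then 3 else (let w = (\p.((if false then p else p) + 1)) in 8))
step 2: [beta@0.0.0] (if (((\z.6) true) < (8 - 7)) then 3 else (let w = (\p.((if false then p else p) + 1)) in 8))
step 3: [beta@0.0] (if (6 < (8 - 7)) then 3 else (let w = (\p.((if false then p else p) + 1)) in 8))
step 4: [delta@0.1] (if (6 < 1) then 3 else (let w = (\p.((if false then p else p) + 1)) in 8))
step 5: [delta@0] (if false then 3 else (let w = (\p.((if false then p else p) + 1)) in 8))
step 6: [if@root] (let w = (\p.((if false then p else p) + 1)) in 8)
step 7: [let@root] 8

Answer: 8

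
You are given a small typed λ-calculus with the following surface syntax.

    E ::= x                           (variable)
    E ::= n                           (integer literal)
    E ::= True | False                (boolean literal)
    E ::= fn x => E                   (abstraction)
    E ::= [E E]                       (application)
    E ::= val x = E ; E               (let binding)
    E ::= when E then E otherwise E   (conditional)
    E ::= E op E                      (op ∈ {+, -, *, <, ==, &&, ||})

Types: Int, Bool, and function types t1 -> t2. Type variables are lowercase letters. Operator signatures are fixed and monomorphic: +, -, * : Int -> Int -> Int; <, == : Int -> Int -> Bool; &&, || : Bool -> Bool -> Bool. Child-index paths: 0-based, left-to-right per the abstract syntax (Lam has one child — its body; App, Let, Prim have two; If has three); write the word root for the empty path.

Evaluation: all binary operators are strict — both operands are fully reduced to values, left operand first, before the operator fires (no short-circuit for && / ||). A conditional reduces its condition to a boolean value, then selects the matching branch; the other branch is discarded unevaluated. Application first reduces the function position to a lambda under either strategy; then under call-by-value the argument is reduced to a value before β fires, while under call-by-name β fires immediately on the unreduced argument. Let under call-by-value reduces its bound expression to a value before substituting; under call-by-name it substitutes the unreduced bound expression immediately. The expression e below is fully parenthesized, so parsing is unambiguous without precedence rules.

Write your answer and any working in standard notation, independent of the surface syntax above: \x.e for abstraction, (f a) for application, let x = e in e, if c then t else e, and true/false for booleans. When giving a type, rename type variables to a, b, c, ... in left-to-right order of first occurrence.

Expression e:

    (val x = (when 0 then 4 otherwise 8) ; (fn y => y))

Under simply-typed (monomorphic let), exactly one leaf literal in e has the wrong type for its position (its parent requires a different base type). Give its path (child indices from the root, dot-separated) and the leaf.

Trace:
  unify Int ~ Bool
  FAIL: mismatch Int ~ Bool

Answer: 0.0 : 0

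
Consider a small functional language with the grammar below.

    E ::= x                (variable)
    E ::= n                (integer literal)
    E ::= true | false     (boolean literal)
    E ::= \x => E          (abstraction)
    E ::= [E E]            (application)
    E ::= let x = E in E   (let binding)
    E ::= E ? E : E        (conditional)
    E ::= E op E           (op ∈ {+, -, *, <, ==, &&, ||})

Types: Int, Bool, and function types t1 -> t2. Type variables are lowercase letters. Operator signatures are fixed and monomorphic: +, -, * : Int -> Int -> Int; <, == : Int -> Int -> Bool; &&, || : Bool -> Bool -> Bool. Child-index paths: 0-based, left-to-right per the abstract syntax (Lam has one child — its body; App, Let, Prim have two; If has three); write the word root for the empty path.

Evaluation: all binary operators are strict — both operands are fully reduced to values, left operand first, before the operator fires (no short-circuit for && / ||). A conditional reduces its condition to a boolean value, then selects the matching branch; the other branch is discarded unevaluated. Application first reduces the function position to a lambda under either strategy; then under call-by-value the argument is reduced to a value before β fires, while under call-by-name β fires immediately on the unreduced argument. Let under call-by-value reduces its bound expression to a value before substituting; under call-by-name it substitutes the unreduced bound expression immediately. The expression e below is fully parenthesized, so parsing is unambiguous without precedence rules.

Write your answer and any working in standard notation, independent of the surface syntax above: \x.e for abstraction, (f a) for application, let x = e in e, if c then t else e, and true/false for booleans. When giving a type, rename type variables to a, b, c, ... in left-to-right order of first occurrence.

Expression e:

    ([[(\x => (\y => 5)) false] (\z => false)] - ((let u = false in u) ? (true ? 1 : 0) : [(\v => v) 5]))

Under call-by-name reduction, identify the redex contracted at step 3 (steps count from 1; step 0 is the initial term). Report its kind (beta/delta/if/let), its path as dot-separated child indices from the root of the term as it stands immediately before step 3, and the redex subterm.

Working:
step 0: ((((\x.(\y.5)) false) (\z.false)) - (if (let u = false in u) then (if true then 1 else 0) else ((\v.v) 5)))
step 1: [beta@0.0] (((\y.5) (\z.false)) - (if (let u = false in u) then (if true then 1 else 0) else ((\v.v) 5)))
step 2: [beta@0] (5 - (if (let u = false in u) then (if true then 1 else 0) else ((\v.v) 5)))
step 3: [let@1.0] (5 - (if false then (if true then 1 else 0) else ((\v.v) 5)))

Answer: let at 1.0 : (let u = false in u)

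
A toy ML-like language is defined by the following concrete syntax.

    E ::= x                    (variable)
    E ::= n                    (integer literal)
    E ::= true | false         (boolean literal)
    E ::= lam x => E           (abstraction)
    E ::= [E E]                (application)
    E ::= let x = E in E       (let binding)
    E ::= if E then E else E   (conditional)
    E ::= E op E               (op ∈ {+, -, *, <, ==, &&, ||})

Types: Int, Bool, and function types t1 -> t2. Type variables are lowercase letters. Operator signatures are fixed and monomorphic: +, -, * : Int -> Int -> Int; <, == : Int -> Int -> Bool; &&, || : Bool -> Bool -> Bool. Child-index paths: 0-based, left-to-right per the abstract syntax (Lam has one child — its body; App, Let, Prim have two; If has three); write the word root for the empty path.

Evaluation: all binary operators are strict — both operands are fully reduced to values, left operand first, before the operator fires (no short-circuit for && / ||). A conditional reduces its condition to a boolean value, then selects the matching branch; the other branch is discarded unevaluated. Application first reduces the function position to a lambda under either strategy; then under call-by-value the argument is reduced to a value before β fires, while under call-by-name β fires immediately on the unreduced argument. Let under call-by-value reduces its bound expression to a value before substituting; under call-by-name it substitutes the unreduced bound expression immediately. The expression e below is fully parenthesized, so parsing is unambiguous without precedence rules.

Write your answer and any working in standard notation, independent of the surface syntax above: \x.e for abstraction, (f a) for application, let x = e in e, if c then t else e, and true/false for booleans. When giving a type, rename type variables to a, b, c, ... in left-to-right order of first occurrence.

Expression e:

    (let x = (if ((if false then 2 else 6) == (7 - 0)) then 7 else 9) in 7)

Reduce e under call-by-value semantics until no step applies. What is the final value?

Answer: 7

Trace:
step 0: (let x = (if ((if false then 2 else 6) == (7 - 0)) then 7 else 9) in 7)
step 1: [if@0.0.0] (let x = (if (6 == (7 - 0)) then 7 else 9) in 7)
step 2: [delta@0.0.1] (let x = (if (6 == 7) then 7 else 9) in 7)
step 3: [delta@0.0] (let x = (if false then 7 else 9) in 7)
step 4: [if@0] (let x = 9 in 7)
step 5: [let@root] 7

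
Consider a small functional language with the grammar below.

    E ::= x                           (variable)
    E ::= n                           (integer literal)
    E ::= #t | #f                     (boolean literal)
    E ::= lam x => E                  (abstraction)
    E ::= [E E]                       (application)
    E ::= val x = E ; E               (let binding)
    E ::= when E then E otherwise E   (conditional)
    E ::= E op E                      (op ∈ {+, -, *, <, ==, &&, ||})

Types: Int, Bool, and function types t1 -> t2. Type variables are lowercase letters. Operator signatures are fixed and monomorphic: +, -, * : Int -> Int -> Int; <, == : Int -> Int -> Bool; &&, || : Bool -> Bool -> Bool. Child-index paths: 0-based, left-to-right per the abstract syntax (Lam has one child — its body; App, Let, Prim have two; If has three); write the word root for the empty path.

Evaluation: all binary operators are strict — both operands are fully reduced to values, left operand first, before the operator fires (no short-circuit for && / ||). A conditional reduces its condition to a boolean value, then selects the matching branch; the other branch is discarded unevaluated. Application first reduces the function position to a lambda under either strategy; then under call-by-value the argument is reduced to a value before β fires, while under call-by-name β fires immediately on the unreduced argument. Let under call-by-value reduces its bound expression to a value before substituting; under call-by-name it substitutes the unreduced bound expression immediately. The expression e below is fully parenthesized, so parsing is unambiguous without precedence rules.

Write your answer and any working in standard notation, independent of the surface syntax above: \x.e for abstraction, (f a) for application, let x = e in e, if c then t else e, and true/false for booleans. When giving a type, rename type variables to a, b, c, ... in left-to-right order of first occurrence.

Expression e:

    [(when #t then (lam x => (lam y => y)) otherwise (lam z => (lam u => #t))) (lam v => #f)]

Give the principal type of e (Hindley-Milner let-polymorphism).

Derivation:
  unify Bool ~ Bool
y : b
\y._ : b -> b
\x._ : a -> b -> b
\u._ : d -> Bool
\z._ : c -> d -> Bool
  unify a -> b -> b ~ c -> d -> Bool
  unify a ~ c
  unify b -> b ~ d -> Bool
  unify b ~ d
  unify d ~ Bool
\v._ : e -> Bool
  unify c -> Bool -> Bool ~ (e -> Bool) -> f
  unify c ~ e -> Bool
  unify Bool -> Bool ~ f
_ _ : Bool -> Bool

Answer: Bool -> Bool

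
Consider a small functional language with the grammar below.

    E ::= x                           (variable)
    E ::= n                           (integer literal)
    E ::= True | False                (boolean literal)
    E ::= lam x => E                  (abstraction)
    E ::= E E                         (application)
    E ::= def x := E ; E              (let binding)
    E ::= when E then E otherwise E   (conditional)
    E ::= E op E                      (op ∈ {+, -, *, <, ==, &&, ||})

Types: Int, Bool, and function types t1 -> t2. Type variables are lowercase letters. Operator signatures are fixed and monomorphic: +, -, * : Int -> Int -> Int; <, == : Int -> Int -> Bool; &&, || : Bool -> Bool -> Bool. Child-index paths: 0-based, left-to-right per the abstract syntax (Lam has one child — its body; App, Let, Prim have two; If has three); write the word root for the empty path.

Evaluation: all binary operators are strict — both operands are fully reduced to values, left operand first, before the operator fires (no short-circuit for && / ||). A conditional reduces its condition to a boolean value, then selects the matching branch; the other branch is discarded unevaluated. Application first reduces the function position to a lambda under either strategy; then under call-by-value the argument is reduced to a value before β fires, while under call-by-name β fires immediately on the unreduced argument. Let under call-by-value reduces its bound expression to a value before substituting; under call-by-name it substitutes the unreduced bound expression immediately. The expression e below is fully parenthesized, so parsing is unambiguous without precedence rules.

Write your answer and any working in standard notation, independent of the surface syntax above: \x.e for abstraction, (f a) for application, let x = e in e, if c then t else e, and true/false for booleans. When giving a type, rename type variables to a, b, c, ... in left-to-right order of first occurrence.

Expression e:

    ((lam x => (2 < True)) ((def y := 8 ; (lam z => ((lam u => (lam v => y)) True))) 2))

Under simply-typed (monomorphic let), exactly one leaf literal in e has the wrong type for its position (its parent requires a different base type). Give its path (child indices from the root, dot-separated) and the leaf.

Answer: 0.0.1 : true

Trace:
  unify Int ~ Int
  unify Bool ~ Int
  FAIL: mismatch Bool ~ Int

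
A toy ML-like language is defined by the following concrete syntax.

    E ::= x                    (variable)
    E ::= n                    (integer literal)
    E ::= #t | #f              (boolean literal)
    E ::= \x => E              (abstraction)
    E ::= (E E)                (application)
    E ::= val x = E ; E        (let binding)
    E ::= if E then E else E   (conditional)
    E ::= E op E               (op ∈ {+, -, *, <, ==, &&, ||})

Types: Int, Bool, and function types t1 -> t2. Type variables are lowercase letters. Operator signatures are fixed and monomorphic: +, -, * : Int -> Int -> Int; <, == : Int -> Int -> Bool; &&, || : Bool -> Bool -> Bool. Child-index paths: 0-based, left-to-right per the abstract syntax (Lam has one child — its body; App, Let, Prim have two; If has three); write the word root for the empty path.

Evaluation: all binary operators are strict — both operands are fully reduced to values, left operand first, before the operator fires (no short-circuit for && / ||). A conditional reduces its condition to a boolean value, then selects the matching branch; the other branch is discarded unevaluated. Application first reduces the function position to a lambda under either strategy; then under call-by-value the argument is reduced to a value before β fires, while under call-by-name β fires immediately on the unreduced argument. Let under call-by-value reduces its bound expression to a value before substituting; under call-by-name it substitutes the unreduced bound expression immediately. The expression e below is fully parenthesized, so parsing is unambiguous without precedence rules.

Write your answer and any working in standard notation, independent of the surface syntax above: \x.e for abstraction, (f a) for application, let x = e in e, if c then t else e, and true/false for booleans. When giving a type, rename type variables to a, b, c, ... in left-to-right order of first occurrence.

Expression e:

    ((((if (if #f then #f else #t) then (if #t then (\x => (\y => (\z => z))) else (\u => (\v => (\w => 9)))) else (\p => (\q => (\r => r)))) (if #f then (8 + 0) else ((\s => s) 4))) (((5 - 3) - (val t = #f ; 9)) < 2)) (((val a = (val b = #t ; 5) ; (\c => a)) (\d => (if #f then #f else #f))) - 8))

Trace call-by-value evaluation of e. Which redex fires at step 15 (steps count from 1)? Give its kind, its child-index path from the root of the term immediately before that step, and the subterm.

Trace:
step 0: ((((if (if false then false else true) then (if true then (\x.(\y.(\z.z))) else (\u.(\v.(\w.9)))) else (\p.(\q.(\r.r)))) (if false then (8 + 0) else ((\s.s) 4))) (((5 - 3) - (let t = false in 9)) < 2)) (((let a = (let b = true in 5) in (\c.a)) (\d.(if false then false else false))) - 8))
step 1: [if@0.0.0.0] ((((if true then (if true then (\x.(\y.(\z.z))) else (\u.(\v.(\w.9)))) else (\p.(\q.(\r.r)))) (if false then (8 + 0) else ((\s.s) 4))) (((5 - 3) - (let t = false in 9)) < 2)) (((let a = (let b = true in 5) in (\c.a)) (\d.(if false then false else false))) - 8))
step 2: [if@0.0.0] ((((if true then (\x.(\y.(\z.z))) else (\u.(\v.(\w.9)))) (if false then (8 + 0) else ((\s.s) 4))) (((5 - 3) - (let t = false in 9)) < 2)) (((let a = (let b = true in 5) in (\c.a)) (\d.(if false then false else false))) - 8))
step 3: [if@0.0.0] ((((\x.(\y.(\z.z))) (if false then (8 + 0) else ((\s.s) 4))) (((5 - 3) - (let t = false in 9)) < 2)) (((let a = (let b = true in 5) in (\c.a)) (\d.(if false then false else false))) - 8))
step 4: [if@0.0.1] ((((\x.(\y.(\z.z))) ((\s.s) 4)) (((5 - 3) - (let t = false in 9)) < 2)) (((let a = (let b = true in 5) in (\c.a)) (\d.(if false then false else false))) - 8))
step 5: [beta@0.0.1] ((((\x.(\y.(\z.z))) 4) (((5 - 3) - (let t = false in 9)) < 2)) (((let a = (let b = true in 5) in (\c.a)) (\d.(if false then false else false))) - 8))
step 6: [beta@0.0] (((\y.(\z.z)) (((5 - 3) - (let t = false in 9)) < 2)) (((let a = (let b = true in 5) in (\c.a)) (\d.(if false then false else false))) - 8))
step 7: [delta@0.1.0.0] (((\y.(\z.z)) ((2 - (let t = false in 9)) < 2)) (((let a = (let b = true in 5) in (\c.a)) (\d.(if false then false else false))) - 8))
step 8: [let@0.1.0.1] (((\y.(\z.z)) ((2 - 9) < 2)) (((let a = (let b = true in 5) in (\c.a)) (\d.(if false then false else false))) - 8))
step 9: [delta@0.1.0] (((\y.(\z.z)) (-7 < 2)) (((let a = (let b = true in 5) in (\c.a)) (\d.(if false then false else false))) - 8))
step 10: [delta@0.1] (((\y.(\z.z)) true) (((let a = (let b = true in 5) in (\c.a)) (\d.(if false then false else false))) - 8))
step 11: [beta@0] ((\z.z) (((let a = (let b = true in 5) in (\c.a)) (\d.(if false then false else false))) - 8))
step 12: [let@1.0.0.0] ((\z.z) (((let a = 5 in (\c.a)) (\d.(if false then false else false))) - 8))
step 13: [let@1.0.0] ((\z.z) (((\c.5) (\d.(if false then false else false))) - 8))
step 14: [beta@1.0] ((\z.z) (5 - 8))
step 15: [delta@1] ((\z.z) -3)

Answer: delta at 1 : (5 - 8)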